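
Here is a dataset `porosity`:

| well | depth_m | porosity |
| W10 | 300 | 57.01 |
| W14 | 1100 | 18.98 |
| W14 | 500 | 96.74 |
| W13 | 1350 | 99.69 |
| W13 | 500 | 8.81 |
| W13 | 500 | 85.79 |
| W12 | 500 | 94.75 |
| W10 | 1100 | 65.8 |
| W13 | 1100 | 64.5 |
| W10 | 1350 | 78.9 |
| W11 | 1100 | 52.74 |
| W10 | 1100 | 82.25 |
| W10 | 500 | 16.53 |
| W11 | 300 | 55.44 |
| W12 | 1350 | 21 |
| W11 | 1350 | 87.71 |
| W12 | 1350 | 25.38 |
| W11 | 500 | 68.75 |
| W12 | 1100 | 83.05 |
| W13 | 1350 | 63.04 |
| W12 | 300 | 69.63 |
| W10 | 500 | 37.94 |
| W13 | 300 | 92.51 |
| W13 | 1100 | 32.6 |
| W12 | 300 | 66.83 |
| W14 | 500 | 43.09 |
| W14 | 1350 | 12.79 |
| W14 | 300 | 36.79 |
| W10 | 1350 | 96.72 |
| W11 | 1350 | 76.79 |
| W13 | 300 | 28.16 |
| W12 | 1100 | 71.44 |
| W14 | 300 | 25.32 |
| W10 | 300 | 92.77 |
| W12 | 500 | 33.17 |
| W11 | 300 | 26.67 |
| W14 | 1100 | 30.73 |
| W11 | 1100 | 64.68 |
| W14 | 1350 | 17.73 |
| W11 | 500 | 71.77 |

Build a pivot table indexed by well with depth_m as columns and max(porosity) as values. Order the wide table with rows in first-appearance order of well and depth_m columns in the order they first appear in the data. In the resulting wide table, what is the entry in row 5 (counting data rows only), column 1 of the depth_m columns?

With rows in first-appearance order of well, row 5 is well=W11. depth_m columns in first-appearance order: 300, 1100, 500, 1350; column 1 is 300.
Long rows with well=W11, depth_m=300: max(55.44, 26.67) = 55.44.

55.44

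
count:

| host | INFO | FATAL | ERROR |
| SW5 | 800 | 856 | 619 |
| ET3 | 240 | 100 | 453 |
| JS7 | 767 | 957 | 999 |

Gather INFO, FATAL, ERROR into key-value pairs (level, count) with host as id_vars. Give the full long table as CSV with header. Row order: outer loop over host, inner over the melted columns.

host,level,count
SW5,INFO,800
SW5,FATAL,856
SW5,ERROR,619
ET3,INFO,240
ET3,FATAL,100
ET3,ERROR,453
JS7,INFO,767
JS7,FATAL,957
JS7,ERROR,999

Each (host, column) pair becomes one row: 3 × 3 = 9 rows.
For example, (SW5, INFO) → count=800.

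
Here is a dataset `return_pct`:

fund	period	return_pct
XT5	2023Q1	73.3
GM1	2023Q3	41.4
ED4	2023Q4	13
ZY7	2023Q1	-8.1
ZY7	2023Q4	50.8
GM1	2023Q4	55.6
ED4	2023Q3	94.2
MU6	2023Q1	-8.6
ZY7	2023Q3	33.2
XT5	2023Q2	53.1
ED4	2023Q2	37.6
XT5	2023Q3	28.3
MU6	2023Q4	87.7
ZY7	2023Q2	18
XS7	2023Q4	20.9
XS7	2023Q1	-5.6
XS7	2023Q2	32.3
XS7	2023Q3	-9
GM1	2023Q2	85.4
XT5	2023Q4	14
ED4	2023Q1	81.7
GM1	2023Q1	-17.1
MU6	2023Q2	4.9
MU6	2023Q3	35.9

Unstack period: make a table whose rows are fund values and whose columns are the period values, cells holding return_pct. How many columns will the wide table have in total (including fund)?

5

1 column for fund plus 4 distinct period values → 5 columns.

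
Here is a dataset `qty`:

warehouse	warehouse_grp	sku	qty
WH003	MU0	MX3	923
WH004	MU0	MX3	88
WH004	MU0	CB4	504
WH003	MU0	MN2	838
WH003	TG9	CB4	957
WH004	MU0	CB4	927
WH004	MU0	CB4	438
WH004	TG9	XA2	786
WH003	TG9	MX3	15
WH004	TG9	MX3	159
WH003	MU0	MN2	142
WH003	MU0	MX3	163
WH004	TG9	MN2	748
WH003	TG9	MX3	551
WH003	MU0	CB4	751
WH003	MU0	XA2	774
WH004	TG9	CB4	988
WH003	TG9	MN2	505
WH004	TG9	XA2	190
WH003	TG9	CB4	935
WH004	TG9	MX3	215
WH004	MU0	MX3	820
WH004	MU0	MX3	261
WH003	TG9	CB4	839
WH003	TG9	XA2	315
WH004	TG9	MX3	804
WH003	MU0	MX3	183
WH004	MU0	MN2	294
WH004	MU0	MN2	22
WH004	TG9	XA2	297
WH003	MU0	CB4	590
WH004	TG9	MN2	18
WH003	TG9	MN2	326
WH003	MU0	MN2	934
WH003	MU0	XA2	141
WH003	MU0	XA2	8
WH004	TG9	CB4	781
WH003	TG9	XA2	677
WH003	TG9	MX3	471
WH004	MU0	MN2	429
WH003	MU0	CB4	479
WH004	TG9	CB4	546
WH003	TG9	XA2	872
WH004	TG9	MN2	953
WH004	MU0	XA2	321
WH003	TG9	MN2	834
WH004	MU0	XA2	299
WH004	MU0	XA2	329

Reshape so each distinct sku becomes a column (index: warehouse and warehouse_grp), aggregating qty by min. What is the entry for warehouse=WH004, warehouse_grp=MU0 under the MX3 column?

88

Rows with warehouse=WH004, warehouse_grp=MU0 and sku=MX3: qty values are 88, 820, 261.
min(88, 820, 261) = 88.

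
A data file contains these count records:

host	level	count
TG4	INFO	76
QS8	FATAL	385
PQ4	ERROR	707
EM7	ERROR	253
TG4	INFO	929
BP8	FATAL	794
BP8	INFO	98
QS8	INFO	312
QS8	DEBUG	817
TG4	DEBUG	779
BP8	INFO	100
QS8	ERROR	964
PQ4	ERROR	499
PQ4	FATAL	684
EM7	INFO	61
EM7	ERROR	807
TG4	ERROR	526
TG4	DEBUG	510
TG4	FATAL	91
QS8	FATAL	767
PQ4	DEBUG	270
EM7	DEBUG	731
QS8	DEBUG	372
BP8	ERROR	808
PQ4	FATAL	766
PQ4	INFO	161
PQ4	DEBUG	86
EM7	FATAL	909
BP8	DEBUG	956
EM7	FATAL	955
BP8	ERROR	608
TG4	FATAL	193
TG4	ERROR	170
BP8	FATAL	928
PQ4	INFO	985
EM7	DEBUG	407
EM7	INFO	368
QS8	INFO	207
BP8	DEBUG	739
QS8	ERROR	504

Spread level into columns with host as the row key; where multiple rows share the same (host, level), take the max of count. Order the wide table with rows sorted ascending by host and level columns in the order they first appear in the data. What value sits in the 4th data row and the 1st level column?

312

With rows sorted ascending by host, row 4 is host=QS8. level columns in first-appearance order: INFO, FATAL, ERROR, DEBUG; column 1 is INFO.
Long rows with host=QS8, level=INFO: max(312, 207) = 312.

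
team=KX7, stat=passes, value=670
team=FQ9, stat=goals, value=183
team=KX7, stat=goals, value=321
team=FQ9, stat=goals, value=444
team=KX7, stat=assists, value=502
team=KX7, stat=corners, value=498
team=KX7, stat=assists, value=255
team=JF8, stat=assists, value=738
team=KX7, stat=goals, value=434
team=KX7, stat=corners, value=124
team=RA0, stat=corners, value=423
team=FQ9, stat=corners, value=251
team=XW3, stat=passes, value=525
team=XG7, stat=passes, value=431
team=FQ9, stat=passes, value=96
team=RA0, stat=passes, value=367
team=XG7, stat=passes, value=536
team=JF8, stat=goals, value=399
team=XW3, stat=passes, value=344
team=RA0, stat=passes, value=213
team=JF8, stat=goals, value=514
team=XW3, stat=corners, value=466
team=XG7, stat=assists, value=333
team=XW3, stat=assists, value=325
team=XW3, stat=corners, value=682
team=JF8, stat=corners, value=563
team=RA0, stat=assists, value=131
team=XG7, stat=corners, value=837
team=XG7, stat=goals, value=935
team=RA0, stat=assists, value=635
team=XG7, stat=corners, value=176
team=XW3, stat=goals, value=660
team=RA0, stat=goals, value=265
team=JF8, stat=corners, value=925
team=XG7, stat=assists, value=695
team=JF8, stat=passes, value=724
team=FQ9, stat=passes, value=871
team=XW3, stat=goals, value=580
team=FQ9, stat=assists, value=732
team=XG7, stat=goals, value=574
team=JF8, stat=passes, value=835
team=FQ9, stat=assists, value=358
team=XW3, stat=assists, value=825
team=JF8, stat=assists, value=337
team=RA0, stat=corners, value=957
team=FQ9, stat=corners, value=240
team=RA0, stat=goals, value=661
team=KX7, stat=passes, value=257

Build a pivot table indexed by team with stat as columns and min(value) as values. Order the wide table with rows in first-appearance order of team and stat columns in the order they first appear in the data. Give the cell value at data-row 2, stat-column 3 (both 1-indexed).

358

With rows in first-appearance order of team, row 2 is team=FQ9. stat columns in first-appearance order: passes, goals, assists, corners; column 3 is assists.
Long rows with team=FQ9, stat=assists: min(732, 358) = 358.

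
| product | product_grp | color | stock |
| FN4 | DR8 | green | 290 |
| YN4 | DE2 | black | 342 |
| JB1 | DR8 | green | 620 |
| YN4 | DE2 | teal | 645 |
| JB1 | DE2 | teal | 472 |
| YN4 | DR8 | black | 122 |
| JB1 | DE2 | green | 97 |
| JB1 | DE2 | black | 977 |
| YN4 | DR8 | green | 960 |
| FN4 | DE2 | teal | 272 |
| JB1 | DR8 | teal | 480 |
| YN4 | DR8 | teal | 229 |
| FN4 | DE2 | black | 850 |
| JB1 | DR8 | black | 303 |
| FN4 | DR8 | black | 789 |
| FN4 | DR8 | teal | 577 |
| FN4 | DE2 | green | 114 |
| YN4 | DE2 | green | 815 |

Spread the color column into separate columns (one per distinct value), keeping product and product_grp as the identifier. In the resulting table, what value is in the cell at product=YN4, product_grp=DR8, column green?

Wide layout: rows indexed by product and product_grp, columns are the 3 distinct color values (green, black, teal).
Cell (product=YN4, product_grp=DR8, color=green) draws from the long row where product=YN4, product_grp=DR8 and color=green, which has stock=960.

960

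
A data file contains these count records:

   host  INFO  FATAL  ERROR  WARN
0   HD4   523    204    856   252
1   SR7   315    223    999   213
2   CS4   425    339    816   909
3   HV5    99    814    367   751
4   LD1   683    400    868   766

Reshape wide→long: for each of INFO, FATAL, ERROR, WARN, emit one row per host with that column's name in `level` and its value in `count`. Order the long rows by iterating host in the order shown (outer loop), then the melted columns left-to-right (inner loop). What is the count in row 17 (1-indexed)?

20 rows total (5 × 4). Row 17: index ⌊(17-1)/4⌋ = 4 into host → LD1; (17-1) mod 4 = 0 into the melted columns → INFO.
So row 17 is (LD1, INFO, 683); count = 683.

683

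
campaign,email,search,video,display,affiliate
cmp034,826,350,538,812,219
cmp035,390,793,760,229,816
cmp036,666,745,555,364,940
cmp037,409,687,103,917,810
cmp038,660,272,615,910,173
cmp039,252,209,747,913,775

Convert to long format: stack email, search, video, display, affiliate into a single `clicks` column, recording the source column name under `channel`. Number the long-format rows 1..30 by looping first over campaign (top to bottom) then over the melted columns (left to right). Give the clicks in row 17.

30 rows total (6 × 5). Row 17: index ⌊(17-1)/5⌋ = 3 into campaign → cmp037; (17-1) mod 5 = 1 into the melted columns → search.
So row 17 is (cmp037, search, 687); clicks = 687.

687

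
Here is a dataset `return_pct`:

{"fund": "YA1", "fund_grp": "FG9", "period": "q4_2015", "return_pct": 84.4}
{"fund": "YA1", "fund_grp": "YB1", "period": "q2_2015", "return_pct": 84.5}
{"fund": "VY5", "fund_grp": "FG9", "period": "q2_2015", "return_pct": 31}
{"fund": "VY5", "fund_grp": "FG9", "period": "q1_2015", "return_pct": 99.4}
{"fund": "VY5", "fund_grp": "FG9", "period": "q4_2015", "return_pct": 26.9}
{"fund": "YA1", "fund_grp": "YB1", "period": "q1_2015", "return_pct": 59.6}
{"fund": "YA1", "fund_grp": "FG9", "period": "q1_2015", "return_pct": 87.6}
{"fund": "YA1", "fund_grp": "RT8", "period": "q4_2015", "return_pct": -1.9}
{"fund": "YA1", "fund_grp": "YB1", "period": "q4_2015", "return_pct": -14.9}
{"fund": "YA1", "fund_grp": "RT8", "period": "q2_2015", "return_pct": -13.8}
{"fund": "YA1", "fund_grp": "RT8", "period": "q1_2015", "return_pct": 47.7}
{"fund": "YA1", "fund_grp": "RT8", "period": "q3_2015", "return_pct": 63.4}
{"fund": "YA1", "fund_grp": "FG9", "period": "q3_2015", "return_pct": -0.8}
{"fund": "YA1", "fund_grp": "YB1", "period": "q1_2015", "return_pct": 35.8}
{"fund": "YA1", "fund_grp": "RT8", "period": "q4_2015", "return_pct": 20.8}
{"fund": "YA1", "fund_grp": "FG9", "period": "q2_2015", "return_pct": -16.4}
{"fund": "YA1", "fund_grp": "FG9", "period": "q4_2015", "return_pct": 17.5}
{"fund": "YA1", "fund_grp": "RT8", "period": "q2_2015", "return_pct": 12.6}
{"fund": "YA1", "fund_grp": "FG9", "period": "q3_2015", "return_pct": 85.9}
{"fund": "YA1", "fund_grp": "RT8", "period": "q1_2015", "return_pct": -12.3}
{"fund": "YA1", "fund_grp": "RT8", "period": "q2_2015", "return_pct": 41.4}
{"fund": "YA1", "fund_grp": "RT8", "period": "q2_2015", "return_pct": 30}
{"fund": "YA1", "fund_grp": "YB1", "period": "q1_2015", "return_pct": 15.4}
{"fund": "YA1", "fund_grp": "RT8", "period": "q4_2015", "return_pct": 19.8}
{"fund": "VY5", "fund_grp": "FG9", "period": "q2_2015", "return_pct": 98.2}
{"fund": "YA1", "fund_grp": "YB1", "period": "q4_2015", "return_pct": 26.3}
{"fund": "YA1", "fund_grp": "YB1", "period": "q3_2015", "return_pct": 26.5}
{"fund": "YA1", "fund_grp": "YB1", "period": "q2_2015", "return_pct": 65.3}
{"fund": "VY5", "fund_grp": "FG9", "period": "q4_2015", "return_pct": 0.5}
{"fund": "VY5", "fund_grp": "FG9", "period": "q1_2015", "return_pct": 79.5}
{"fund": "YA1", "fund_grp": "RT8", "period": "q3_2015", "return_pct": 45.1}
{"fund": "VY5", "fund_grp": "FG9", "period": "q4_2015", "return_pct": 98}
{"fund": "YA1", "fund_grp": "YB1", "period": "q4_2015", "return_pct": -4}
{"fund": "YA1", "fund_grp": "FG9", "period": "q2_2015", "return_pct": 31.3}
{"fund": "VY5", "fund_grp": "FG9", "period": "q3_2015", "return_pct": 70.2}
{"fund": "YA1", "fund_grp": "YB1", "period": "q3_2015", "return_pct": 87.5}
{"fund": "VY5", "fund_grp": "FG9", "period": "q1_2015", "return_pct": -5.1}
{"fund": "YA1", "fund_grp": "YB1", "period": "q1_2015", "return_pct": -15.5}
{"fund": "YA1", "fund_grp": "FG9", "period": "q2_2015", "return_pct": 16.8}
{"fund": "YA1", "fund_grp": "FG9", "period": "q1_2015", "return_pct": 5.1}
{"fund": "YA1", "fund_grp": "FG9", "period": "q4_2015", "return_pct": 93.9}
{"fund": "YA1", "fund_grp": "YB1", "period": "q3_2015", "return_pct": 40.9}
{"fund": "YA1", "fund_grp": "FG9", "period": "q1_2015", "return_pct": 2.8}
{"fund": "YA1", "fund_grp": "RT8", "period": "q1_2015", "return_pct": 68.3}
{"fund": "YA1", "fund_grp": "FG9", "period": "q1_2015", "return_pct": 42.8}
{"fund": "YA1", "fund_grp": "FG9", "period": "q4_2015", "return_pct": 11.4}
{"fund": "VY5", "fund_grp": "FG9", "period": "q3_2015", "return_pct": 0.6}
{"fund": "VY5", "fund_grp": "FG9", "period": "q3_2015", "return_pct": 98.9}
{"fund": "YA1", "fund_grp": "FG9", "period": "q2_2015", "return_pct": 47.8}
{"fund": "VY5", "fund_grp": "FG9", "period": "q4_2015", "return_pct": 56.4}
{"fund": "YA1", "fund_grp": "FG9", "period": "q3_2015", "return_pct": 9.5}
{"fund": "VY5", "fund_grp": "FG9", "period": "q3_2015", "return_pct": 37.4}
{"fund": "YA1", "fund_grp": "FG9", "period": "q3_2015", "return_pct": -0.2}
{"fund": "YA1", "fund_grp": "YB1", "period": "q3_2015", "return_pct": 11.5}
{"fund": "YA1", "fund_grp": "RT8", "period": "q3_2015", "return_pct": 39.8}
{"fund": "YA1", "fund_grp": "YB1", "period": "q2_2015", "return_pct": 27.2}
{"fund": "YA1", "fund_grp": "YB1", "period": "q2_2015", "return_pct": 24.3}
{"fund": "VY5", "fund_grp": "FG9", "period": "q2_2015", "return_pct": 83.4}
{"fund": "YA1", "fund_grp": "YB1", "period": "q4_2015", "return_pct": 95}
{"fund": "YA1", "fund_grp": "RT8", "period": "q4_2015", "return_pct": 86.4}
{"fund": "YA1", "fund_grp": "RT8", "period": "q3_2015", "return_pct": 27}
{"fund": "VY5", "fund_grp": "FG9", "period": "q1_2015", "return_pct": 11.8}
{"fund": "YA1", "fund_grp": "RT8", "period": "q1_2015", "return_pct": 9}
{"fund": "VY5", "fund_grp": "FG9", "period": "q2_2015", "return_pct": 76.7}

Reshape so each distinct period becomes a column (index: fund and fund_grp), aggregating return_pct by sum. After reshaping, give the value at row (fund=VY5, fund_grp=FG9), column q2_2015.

289.3

Rows with fund=VY5, fund_grp=FG9 and period=q2_2015: return_pct values are 31, 98.2, 83.4, 76.7.
31 + 98.2 + 83.4 + 76.7 = 289.3.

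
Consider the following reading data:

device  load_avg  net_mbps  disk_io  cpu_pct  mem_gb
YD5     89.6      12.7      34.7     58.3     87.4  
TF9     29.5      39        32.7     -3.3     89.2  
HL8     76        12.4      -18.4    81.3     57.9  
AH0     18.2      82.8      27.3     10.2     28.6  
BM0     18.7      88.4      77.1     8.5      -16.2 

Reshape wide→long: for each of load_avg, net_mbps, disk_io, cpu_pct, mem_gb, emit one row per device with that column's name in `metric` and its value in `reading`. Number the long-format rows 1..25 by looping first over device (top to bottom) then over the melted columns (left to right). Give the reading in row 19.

25 rows total (5 × 5). Row 19: index ⌊(19-1)/5⌋ = 3 into device → AH0; (19-1) mod 5 = 3 into the melted columns → cpu_pct.
So row 19 is (AH0, cpu_pct, 10.2); reading = 10.2.

10.2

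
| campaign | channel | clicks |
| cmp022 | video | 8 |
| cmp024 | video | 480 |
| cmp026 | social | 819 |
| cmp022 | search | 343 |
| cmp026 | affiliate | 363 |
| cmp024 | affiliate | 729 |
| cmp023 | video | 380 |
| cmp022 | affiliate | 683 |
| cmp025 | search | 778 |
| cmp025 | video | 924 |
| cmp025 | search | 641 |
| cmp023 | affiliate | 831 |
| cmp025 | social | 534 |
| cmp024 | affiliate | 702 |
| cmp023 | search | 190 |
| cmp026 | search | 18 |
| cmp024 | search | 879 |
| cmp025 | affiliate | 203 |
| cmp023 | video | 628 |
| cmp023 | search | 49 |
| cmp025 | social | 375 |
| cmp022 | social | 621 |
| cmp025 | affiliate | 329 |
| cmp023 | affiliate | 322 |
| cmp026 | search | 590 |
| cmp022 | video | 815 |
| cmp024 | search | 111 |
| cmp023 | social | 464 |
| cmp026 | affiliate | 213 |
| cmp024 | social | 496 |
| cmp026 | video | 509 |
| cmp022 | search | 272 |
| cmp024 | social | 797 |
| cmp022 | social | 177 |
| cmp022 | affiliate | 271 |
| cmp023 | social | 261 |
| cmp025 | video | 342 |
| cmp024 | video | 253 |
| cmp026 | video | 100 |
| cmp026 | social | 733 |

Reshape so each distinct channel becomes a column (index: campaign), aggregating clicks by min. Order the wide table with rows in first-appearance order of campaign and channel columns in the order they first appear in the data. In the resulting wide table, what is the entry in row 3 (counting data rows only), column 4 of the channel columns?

With rows in first-appearance order of campaign, row 3 is campaign=cmp026. channel columns in first-appearance order: video, social, search, affiliate; column 4 is affiliate.
Long rows with campaign=cmp026, channel=affiliate: min(363, 213) = 213.

213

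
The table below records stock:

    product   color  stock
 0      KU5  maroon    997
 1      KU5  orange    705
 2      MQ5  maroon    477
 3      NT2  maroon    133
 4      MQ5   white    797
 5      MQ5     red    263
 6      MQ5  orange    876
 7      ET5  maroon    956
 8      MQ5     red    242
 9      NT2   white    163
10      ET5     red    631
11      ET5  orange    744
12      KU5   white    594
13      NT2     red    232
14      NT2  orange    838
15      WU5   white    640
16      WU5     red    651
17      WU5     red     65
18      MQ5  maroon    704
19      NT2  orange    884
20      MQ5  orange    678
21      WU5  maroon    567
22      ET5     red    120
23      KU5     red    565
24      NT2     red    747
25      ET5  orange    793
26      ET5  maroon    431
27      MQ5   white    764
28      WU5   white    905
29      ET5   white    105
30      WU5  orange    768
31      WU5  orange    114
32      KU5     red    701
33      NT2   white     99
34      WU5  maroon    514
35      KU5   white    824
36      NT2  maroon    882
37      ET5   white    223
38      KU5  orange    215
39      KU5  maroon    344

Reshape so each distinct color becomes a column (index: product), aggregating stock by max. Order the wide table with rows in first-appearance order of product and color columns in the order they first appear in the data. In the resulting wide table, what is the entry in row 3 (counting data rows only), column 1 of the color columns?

882

With rows in first-appearance order of product, row 3 is product=NT2. color columns in first-appearance order: maroon, orange, white, red; column 1 is maroon.
Long rows with product=NT2, color=maroon: max(133, 882) = 882.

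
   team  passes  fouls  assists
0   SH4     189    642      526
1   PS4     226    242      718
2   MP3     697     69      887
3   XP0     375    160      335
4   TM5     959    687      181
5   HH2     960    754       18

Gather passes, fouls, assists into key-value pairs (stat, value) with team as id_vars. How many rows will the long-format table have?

18

6 team values × 3 melted columns = 18 rows.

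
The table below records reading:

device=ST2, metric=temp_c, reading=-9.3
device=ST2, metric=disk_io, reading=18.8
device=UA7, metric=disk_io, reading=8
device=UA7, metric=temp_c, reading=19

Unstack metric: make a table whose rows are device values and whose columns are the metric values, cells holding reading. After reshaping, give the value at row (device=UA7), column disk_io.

8

Wide layout: rows indexed by device, columns are the 2 distinct metric values (temp_c, disk_io).
Cell (device=UA7, metric=disk_io) draws from the long row where device=UA7 and metric=disk_io, which has reading=8.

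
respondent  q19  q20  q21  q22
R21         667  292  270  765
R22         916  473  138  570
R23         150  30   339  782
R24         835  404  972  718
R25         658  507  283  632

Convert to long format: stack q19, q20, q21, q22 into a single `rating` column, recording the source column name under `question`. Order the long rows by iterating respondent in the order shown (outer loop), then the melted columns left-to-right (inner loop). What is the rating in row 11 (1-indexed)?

339

20 rows total (5 × 4). Row 11: index ⌊(11-1)/4⌋ = 2 into respondent → R23; (11-1) mod 4 = 2 into the melted columns → q21.
So row 11 is (R23, q21, 339); rating = 339.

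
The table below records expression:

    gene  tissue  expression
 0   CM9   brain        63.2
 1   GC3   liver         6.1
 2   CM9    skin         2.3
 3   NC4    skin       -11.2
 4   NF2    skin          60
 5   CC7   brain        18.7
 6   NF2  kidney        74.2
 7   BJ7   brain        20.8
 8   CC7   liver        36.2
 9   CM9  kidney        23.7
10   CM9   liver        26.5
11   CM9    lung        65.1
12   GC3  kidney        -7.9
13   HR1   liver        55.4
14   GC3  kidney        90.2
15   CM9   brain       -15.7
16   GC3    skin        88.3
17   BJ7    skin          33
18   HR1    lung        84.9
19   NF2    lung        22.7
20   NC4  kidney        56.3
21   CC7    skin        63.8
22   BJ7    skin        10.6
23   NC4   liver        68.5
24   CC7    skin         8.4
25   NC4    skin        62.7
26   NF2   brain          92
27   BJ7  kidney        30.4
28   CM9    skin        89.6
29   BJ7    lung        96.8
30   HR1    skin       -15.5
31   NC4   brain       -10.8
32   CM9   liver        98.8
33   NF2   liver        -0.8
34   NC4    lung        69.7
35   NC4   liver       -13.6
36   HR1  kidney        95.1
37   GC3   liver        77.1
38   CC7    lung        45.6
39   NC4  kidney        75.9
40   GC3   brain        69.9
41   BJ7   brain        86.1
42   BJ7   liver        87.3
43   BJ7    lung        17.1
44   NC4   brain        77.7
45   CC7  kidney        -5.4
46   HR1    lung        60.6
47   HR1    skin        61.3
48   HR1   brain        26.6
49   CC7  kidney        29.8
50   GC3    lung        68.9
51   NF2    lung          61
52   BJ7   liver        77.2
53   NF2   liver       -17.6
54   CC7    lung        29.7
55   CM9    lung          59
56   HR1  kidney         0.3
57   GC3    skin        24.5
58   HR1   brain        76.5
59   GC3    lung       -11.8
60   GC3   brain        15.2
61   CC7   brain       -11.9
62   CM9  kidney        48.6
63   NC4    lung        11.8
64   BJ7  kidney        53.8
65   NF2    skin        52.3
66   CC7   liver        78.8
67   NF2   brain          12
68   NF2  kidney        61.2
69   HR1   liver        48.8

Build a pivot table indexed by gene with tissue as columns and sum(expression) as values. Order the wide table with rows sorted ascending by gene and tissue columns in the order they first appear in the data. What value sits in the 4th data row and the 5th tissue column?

With rows sorted ascending by gene, row 4 is gene=GC3. tissue columns in first-appearance order: brain, liver, skin, kidney, lung; column 5 is lung.
Long rows with gene=GC3, tissue=lung: 68.9 + -11.8 = 57.1.

57.1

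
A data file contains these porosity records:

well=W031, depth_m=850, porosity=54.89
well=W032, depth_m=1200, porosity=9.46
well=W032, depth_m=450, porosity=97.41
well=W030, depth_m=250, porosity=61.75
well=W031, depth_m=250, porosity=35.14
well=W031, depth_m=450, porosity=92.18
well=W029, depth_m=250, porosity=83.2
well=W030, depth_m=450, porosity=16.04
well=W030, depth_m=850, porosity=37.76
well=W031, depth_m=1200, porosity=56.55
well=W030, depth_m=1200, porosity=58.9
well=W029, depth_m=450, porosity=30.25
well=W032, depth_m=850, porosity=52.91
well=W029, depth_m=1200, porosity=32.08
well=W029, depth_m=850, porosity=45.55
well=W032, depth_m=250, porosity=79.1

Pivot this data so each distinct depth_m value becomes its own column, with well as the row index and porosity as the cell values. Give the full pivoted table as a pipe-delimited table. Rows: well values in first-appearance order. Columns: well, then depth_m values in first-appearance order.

Columns: well plus the 4 distinct depth_m values (850, 1200, 450, 250).
For example, row W031 column 850 takes porosity=54.89 from the long row (W031, 850).

| well | 850 | 1200 | 450 | 250 |
| W031 | 54.89 | 56.55 | 92.18 | 35.14 |
| W032 | 52.91 | 9.46 | 97.41 | 79.1 |
| W030 | 37.76 | 58.9 | 16.04 | 61.75 |
| W029 | 45.55 | 32.08 | 30.25 | 83.2 |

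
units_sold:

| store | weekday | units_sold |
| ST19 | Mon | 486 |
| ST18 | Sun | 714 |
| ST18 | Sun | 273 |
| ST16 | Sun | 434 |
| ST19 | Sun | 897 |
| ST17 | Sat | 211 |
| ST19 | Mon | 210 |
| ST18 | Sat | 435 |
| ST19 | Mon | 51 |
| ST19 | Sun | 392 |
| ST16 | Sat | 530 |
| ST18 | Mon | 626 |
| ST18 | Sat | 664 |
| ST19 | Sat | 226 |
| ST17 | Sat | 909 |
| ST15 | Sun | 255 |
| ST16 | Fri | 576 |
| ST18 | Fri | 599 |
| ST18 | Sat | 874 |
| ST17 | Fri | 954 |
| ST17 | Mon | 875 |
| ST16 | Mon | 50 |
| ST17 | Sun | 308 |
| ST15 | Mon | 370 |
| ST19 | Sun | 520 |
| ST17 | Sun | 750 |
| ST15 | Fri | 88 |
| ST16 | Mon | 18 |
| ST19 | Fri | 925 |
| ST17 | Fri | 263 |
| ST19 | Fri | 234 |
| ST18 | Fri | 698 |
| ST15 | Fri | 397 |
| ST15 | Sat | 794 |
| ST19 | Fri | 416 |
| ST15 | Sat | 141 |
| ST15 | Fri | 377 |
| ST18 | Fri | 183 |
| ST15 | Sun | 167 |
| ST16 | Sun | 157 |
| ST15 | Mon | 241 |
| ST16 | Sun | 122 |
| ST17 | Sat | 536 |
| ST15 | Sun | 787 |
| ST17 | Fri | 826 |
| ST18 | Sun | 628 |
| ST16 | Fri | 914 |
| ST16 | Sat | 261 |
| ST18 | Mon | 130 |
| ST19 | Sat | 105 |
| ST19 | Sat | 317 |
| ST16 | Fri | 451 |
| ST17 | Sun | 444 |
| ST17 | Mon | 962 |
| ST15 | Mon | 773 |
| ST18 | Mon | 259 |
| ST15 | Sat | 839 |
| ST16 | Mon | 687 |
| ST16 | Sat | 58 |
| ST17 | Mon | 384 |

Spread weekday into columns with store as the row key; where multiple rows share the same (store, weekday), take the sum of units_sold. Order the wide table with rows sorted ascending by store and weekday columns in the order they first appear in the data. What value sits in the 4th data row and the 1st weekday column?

1015

With rows sorted ascending by store, row 4 is store=ST18. weekday columns in first-appearance order: Mon, Sun, Sat, Fri; column 1 is Mon.
Long rows with store=ST18, weekday=Mon: 626 + 130 + 259 = 1015.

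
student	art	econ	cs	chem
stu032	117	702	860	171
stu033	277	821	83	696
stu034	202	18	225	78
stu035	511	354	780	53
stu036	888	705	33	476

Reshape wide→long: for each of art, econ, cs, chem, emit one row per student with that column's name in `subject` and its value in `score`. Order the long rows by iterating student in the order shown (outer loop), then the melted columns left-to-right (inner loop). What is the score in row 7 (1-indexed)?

20 rows total (5 × 4). Row 7: index ⌊(7-1)/4⌋ = 1 into student → stu033; (7-1) mod 4 = 2 into the melted columns → cs.
So row 7 is (stu033, cs, 83); score = 83.

83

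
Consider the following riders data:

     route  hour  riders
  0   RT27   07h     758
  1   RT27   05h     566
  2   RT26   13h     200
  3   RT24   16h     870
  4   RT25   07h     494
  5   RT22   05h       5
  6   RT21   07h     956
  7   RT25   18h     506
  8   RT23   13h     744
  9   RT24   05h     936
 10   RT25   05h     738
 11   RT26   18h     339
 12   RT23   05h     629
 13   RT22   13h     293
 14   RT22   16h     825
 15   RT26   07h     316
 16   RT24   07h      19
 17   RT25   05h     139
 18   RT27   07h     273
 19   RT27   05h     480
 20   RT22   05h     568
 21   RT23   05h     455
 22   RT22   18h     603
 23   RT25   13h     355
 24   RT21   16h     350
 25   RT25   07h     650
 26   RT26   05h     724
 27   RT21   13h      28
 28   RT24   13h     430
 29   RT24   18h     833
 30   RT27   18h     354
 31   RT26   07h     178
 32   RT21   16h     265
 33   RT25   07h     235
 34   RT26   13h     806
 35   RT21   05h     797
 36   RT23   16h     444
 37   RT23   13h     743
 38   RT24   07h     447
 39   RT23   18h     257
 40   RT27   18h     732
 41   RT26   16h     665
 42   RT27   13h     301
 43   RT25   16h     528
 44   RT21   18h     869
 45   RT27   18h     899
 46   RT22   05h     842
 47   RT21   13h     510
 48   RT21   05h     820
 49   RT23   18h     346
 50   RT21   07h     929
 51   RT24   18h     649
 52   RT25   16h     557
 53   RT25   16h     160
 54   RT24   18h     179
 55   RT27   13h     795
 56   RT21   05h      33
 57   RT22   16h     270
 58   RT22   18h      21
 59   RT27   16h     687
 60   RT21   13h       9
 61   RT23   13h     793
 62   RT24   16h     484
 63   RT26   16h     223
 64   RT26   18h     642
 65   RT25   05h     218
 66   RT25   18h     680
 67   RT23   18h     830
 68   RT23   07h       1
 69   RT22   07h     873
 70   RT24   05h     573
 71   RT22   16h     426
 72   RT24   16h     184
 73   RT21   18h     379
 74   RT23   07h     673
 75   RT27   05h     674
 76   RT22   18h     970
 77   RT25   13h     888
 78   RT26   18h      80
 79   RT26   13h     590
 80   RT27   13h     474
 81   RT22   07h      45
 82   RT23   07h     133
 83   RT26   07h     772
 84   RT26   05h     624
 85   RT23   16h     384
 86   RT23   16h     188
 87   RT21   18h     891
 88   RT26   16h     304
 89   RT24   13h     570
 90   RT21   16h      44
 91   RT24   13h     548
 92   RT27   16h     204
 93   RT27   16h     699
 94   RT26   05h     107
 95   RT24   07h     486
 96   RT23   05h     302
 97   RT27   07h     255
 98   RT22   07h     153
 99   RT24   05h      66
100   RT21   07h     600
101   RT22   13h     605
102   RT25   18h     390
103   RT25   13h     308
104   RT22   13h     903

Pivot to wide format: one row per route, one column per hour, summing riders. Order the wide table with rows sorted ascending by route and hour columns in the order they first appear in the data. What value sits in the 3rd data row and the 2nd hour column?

With rows sorted ascending by route, row 3 is route=RT23. hour columns in first-appearance order: 07h, 05h, 13h, 16h, 18h; column 2 is 05h.
Long rows with route=RT23, hour=05h: 629 + 455 + 302 = 1386.

1386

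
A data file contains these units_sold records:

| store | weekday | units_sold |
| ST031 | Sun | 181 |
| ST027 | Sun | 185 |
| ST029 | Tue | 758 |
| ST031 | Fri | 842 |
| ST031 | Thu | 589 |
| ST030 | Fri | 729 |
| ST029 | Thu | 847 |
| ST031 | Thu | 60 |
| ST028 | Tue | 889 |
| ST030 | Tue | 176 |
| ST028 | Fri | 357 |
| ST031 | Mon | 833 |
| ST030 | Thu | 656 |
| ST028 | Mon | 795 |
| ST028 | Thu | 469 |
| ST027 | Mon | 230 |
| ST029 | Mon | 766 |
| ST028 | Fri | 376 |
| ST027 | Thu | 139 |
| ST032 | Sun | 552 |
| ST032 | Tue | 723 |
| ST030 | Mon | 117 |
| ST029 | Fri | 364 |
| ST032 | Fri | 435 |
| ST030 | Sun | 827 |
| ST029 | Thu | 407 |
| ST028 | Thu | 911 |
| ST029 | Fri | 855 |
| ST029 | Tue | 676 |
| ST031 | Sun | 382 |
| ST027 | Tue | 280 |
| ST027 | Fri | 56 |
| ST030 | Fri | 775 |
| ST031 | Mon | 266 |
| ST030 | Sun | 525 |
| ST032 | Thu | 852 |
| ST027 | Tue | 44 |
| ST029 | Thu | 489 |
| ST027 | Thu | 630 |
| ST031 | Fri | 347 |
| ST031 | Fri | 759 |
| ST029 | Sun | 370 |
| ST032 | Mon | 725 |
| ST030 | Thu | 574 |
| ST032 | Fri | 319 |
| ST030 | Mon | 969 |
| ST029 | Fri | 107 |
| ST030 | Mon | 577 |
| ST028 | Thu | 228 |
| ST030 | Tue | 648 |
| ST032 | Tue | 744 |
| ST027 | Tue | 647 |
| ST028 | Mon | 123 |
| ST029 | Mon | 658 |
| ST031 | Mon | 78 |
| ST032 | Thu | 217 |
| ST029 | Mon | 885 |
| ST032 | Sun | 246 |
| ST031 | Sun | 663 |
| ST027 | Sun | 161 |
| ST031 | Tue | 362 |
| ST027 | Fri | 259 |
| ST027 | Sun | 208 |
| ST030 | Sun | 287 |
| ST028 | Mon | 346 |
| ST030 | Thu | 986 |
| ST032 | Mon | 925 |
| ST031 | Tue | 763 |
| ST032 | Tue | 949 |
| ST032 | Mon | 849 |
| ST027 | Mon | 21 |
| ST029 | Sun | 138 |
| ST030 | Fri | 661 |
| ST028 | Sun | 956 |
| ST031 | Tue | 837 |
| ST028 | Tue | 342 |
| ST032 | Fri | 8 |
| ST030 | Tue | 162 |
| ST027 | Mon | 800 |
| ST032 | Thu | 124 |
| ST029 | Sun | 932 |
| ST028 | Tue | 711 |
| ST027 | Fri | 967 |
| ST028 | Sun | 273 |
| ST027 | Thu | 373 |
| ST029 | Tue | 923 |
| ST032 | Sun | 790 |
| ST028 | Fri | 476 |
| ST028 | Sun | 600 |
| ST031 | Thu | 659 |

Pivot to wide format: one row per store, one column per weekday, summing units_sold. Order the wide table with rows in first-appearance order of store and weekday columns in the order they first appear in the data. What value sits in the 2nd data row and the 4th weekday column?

1142

With rows in first-appearance order of store, row 2 is store=ST027. weekday columns in first-appearance order: Sun, Tue, Fri, Thu, Mon; column 4 is Thu.
Long rows with store=ST027, weekday=Thu: 139 + 630 + 373 = 1142.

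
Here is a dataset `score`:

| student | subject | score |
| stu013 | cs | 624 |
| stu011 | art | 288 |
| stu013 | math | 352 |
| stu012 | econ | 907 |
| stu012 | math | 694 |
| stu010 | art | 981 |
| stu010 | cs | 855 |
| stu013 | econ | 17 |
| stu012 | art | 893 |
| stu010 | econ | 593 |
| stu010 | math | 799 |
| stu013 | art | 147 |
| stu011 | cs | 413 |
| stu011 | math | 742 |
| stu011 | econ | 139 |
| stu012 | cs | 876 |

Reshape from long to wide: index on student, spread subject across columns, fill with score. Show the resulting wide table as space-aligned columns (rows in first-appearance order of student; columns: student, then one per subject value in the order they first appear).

Columns: student plus the 4 distinct subject values (cs, art, math, econ).
For example, row stu013 column cs takes score=624 from the long row (stu013, cs).

student  cs   art  math  econ
stu013   624  147  352   17  
stu011   413  288  742   139 
stu012   876  893  694   907 
stu010   855  981  799   593 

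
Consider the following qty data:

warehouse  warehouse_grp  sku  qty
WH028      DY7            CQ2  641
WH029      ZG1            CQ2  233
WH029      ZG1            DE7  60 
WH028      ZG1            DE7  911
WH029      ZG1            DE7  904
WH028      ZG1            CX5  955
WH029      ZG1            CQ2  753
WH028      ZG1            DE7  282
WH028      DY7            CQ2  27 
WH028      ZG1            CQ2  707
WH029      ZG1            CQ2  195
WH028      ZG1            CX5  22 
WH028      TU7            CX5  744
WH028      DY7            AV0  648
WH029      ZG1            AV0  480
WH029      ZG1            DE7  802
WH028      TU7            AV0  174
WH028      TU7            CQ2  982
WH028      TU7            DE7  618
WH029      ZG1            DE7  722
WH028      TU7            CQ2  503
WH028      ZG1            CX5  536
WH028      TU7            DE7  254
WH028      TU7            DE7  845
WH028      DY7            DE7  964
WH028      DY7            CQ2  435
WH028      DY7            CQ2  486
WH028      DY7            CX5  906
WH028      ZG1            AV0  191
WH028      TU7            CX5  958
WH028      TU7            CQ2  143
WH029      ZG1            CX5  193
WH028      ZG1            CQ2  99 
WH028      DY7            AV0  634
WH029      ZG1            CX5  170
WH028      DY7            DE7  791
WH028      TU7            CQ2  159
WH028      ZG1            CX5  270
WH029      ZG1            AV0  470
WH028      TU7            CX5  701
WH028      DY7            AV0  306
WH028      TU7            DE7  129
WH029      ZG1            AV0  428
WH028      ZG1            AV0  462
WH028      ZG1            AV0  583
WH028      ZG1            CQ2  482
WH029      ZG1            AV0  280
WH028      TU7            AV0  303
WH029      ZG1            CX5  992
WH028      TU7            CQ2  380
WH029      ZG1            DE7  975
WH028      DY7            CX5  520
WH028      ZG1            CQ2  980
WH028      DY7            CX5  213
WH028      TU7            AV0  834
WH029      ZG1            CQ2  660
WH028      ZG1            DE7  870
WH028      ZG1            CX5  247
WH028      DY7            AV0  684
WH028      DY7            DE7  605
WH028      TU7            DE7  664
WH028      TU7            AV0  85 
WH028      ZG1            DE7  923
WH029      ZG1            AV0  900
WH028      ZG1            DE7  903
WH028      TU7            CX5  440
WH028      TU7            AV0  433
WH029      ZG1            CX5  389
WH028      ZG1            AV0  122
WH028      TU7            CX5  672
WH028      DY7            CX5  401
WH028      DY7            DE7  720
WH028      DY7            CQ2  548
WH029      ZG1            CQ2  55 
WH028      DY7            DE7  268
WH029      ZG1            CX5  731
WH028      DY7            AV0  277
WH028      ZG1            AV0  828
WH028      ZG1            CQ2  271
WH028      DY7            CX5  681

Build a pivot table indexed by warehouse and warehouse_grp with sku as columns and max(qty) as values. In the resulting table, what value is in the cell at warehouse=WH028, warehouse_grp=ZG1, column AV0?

828

Rows with warehouse=WH028, warehouse_grp=ZG1 and sku=AV0: qty values are 191, 462, 583, 122, 828.
max(191, 462, 583, 122, 828) = 828.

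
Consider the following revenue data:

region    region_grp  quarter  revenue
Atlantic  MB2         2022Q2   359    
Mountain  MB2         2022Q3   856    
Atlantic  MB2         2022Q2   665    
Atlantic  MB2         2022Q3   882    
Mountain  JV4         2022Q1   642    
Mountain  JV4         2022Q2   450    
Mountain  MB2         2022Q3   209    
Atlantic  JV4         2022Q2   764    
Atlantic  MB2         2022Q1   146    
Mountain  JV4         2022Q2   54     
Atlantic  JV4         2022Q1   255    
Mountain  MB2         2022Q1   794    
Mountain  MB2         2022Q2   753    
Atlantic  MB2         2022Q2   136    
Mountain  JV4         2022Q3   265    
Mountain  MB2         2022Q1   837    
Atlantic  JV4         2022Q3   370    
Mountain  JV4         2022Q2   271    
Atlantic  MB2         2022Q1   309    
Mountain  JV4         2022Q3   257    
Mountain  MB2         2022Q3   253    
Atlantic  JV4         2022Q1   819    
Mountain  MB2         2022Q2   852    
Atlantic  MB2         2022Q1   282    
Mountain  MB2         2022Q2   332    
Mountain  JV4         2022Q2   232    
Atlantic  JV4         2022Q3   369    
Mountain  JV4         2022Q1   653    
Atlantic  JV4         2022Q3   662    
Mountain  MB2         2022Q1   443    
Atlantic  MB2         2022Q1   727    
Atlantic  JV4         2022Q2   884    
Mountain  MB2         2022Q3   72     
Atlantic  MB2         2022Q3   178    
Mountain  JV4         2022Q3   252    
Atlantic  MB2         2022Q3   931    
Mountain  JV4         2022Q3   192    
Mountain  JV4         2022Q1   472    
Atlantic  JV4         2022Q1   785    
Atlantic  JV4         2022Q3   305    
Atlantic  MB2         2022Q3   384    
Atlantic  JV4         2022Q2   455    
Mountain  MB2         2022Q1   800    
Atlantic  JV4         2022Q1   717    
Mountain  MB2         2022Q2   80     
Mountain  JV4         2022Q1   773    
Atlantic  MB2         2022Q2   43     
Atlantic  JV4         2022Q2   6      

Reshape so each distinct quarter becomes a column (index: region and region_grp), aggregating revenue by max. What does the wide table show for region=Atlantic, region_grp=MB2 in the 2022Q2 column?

Rows with region=Atlantic, region_grp=MB2 and quarter=2022Q2: revenue values are 359, 665, 136, 43.
max(359, 665, 136, 43) = 665.

665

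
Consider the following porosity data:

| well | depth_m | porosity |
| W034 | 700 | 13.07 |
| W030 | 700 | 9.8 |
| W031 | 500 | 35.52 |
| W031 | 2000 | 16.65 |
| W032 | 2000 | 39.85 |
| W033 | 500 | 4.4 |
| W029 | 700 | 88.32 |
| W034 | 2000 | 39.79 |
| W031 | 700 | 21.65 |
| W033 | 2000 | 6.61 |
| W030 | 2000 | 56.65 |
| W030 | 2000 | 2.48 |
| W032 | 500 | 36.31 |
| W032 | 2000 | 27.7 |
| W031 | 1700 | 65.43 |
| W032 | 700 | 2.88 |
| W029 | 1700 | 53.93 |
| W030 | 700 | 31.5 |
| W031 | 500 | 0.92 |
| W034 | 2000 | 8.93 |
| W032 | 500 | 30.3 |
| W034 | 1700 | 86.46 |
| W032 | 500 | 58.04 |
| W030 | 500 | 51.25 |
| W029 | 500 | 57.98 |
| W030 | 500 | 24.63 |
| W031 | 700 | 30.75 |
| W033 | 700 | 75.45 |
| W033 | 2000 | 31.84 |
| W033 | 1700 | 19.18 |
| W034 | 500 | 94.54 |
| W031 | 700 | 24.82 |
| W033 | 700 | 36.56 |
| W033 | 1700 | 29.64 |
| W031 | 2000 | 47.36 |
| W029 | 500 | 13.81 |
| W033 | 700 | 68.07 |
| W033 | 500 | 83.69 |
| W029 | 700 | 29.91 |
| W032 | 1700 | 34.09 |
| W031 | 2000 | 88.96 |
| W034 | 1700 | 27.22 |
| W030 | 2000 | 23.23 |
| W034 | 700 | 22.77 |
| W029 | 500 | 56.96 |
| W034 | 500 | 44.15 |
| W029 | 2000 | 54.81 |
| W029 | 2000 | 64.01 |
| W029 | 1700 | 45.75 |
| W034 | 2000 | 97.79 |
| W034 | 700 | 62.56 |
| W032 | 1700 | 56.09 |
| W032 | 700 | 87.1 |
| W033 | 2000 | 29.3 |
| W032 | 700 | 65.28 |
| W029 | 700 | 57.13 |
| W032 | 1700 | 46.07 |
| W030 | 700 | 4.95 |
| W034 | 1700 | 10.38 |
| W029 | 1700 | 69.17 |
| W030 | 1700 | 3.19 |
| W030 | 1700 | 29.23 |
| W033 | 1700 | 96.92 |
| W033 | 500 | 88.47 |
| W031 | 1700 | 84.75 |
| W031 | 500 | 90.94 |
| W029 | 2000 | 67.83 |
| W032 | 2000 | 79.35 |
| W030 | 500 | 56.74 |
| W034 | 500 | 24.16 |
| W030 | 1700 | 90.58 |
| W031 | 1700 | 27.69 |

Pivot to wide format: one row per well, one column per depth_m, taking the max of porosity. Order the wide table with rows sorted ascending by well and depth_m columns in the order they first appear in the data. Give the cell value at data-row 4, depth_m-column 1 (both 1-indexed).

With rows sorted ascending by well, row 4 is well=W032. depth_m columns in first-appearance order: 700, 500, 2000, 1700; column 1 is 700.
Long rows with well=W032, depth_m=700: max(2.88, 87.1, 65.28) = 87.1.

87.1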